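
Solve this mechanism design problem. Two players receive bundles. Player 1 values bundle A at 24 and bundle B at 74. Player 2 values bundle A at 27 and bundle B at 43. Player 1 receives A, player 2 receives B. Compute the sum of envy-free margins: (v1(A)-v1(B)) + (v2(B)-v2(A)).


Step 1: Player 1's margin = v1(A) - v1(B) = 24 - 74 = -50
Step 2: Player 2's margin = v2(B) - v2(A) = 43 - 27 = 16
Step 3: Total margin = -50 + 16 = -34

-34


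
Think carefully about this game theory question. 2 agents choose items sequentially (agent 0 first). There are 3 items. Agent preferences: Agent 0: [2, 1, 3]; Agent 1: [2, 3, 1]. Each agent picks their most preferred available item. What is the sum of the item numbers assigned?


Step 1: Agent 0 picks item 2
Step 2: Agent 1 picks item 3
Step 3: Sum = 2 + 3 = 5

5


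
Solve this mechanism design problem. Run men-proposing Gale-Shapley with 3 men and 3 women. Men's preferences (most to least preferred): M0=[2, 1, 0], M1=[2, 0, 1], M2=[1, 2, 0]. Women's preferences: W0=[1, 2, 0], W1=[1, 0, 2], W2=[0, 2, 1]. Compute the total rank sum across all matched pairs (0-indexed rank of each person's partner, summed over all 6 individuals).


Step 1: Run Gale-Shapley (men propose, women hold best offer):
  M0 proposes to W2; she accepts
  M1 proposes to W2; rejected
  M1 proposes to W0; she accepts
  M2 proposes to W1; she accepts
Step 2: Final matching: W0-M1, W1-M2, W2-M0
Step 3: 0-indexed ranks (man's rank of his match, then woman's): 1 + 0 + 0 + 2 + 0 + 0
Step 4: Total rank sum = 3

3


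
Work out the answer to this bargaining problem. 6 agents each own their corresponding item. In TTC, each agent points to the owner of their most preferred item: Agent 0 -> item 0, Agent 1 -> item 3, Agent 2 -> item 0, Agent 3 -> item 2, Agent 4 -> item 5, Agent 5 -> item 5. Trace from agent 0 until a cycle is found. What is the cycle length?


Step 1: Trace the pointer graph from agent 0: 0 -> 0
Step 2: A cycle is detected when we revisit agent 0
Step 3: The cycle is: 0 -> 0
Step 4: Cycle length = 1

1


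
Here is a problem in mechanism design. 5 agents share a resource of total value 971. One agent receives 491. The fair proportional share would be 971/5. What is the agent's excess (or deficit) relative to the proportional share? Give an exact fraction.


Step 1: Proportional share = 971/5
Step 2: Agent's actual allocation = 491
Step 3: Excess = 491 - 971/5 = 1484/5

1484/5


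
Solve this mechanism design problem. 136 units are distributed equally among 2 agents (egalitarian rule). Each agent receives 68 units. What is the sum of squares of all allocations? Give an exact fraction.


Step 1: Each agent's share = 136/2 = 68
Step 2: Square of each share = (68)^2 = 4624
Step 3: Sum of squares = 2 * 4624 = 9248

9248


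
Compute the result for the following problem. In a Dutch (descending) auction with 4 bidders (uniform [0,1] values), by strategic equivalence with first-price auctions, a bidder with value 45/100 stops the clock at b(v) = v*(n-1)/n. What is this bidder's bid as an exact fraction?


Step 1: Dutch auctions are strategically equivalent to first-price auctions
Step 2: The equilibrium bid is b(v) = v*(n-1)/n
Step 3: b = 9/20 * 3/4
Step 4: b = 27/80

27/80


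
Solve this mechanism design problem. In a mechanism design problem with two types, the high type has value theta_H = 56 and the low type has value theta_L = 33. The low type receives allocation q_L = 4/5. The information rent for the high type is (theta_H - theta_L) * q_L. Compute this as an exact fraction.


Step 1: theta_H - theta_L = 56 - 33 = 23
Step 2: Information rent = (theta_H - theta_L) * q_L
Step 3: = 23 * 4/5
Step 4: = 92/5

92/5


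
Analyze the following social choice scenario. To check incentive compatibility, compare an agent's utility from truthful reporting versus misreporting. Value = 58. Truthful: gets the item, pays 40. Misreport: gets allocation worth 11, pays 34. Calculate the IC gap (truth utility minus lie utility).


Step 1: U(truth) = value - payment = 58 - 40 = 18
Step 2: U(lie) = allocation - payment = 11 - 34 = -23
Step 3: IC gap = 18 - (-23) = 41

41


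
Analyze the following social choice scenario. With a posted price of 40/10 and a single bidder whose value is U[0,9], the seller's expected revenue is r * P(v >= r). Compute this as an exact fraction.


Step 1: Posted price r = 4, value support [0,9]
Step 2: P(v >= r) = (9 - 4)/9 = 5/9
Step 3: Expected revenue = r * P(v >= r) = 4 * 5/9
Step 4: Revenue = 20/9

20/9


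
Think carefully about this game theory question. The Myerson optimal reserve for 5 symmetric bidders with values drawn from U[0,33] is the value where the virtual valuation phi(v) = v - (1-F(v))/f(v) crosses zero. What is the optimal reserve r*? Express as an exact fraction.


Step 1: For U[0,33], F(v) = v/33 and f(v) = 1/33
Step 2: phi(v) = v - (1 - v/33)/(1/33) = v - (33 - v) = 2v - 33
Step 3: Set phi(r*) = 0: 2r* - 33 = 0
Step 4: r* = 33/2 (the number of bidders n = 5 does not enter)

33/2


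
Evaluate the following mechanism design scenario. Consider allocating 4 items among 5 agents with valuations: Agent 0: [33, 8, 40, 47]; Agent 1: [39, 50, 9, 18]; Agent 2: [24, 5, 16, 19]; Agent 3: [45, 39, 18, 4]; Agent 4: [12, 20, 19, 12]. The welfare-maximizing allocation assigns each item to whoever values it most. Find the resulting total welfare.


Step 1: For each item, find the maximum value among all agents.
Step 2: Item 0 -> Agent 3 (value 45)
Step 3: Item 1 -> Agent 1 (value 50)
Step 4: Item 2 -> Agent 0 (value 40)
Step 5: Item 3 -> Agent 0 (value 47)
Step 6: Total welfare = 45 + 50 + 40 + 47 = 182

182


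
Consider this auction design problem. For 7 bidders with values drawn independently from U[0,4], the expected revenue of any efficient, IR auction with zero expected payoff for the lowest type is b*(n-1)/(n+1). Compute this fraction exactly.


Step 1: By Revenue Equivalence, expected revenue = b*(n-1)/(n+1)
Step 2: Substituting n = 7, b = 4
Step 3: Revenue = 4*(7-1)/(7+1) = 4*6/8
Step 4: Revenue = 24/8 = 3

3


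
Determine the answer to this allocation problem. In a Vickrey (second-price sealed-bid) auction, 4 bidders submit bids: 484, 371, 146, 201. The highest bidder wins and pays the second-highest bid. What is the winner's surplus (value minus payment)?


Step 1: Sort bids in descending order: 484, 371, 201, 146
Step 2: The winning bid is the highest: 484
Step 3: The payment equals the second-highest bid: 371
Step 4: Surplus = winner's bid - payment = 484 - 371 = 113

113


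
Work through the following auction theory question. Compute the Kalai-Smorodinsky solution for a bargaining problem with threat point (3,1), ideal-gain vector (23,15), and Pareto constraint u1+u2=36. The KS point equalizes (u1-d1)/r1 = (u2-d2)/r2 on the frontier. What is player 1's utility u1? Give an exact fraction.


Step 1: At the KS point, (u1-d1)/r1 = (u2-d2)/r2 = t and u1+u2 = 36
Step 2: u1 = d1 + r1*t and u2 = d2 + r2*t, so (d1 + r1*t) + (d2 + r2*t) = 36
Step 3: t = (36 - 3 - 1)/(23 + 15) = 32/38 = 16/19
Step 4: u1 = d1 + r1*t = 3 + 23 * 16/19 = 425/19
Step 5: (Check: u2 = d2 + r2*t = 259/19; u1+u2 = 425/19 + 259/19 = 36, on the frontier.)

425/19


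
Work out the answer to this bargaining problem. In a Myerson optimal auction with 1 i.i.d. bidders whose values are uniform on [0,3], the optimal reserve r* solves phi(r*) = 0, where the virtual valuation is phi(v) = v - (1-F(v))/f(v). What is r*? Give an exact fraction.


Step 1: For U[0,3], F(v) = v/3 and f(v) = 1/3
Step 2: phi(v) = v - (1 - v/3)/(1/3) = v - (3 - v) = 2v - 3
Step 3: Set phi(r*) = 0: 2r* - 3 = 0
Step 4: r* = 3/2 (the number of bidders n = 1 does not enter)

3/2


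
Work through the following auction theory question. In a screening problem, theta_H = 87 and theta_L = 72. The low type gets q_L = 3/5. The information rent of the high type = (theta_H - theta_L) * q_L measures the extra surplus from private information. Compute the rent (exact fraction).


Step 1: theta_H - theta_L = 87 - 72 = 15
Step 2: Information rent = (theta_H - theta_L) * q_L
Step 3: = 15 * 3/5
Step 4: = 9

9


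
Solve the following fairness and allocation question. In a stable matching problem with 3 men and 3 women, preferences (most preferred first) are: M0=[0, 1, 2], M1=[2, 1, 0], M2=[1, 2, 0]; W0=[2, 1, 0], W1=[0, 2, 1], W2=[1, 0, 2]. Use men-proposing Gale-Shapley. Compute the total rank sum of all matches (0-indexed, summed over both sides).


Step 1: Run Gale-Shapley (men propose, women hold best offer):
  M0 proposes to W0; she accepts
  M1 proposes to W2; she accepts
  M2 proposes to W1; she accepts
Step 2: Final matching: W0-M0, W1-M2, W2-M1
Step 3: 0-indexed ranks (man's rank of his match, then woman's): 0 + 2 + 0 + 1 + 0 + 0
Step 4: Total rank sum = 3

3


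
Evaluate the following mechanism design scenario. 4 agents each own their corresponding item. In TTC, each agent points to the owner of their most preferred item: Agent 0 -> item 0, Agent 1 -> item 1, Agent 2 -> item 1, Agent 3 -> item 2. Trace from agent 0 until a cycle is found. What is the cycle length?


Step 1: Trace the pointer graph from agent 0: 0 -> 0
Step 2: A cycle is detected when we revisit agent 0
Step 3: The cycle is: 0 -> 0
Step 4: Cycle length = 1

1


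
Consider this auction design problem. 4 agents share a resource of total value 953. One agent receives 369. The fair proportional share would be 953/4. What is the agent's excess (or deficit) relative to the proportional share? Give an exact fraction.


Step 1: Proportional share = 953/4
Step 2: Agent's actual allocation = 369
Step 3: Excess = 369 - 953/4 = 523/4

523/4


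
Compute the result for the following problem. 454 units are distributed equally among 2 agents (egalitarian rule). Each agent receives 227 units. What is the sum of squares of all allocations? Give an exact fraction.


Step 1: Each agent's share = 454/2 = 227
Step 2: Square of each share = (227)^2 = 51529
Step 3: Sum of squares = 2 * 51529 = 103058

103058


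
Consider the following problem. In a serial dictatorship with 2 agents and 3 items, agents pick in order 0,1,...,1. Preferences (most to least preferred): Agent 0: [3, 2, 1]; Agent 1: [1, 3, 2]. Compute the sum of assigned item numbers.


Step 1: Agent 0 picks item 3
Step 2: Agent 1 picks item 1
Step 3: Sum = 3 + 1 = 4

4


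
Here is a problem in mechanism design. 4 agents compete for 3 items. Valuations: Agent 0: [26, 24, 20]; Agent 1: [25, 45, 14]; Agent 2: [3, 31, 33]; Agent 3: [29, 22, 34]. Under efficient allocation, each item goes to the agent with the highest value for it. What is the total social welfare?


Step 1: For each item, find the maximum value among all agents.
Step 2: Item 0 -> Agent 3 (value 29)
Step 3: Item 1 -> Agent 1 (value 45)
Step 4: Item 2 -> Agent 3 (value 34)
Step 5: Total welfare = 29 + 45 + 34 = 108

108


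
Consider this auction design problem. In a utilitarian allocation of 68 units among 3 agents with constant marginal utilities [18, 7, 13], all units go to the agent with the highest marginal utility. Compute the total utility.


Step 1: The marginal utilities are [18, 7, 13]
Step 2: The highest marginal utility is 18
Step 3: All 68 units go to that agent
Step 4: Total utility = 18 * 68 = 1224

1224


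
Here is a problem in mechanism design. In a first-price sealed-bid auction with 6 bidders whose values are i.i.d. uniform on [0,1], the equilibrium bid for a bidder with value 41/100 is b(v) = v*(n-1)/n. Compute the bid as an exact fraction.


Step 1: The symmetric BNE bidding function is b(v) = v * (n-1) / n
Step 2: Substitute v = 41/100 and n = 6
Step 3: b = 41/100 * 5/6
Step 4: b = 41/120

41/120


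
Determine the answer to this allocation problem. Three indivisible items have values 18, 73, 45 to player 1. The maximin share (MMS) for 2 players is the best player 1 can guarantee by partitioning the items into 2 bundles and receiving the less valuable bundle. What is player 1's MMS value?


Step 1: Item values = 18, 73, 45
Step 2: Enumerate all 2-bundle partitions and take the smaller bundle:
  Partition 1: {18} vs {73,45} -> bundles 18, 118; min = 18
  Partition 2: {73} vs {18,45} -> bundles 73, 63; min = 63
  Partition 3: {45} vs {18,73} -> bundles 45, 91; min = 45
Step 3: MMS = max(18, 63, 45) = 63

63


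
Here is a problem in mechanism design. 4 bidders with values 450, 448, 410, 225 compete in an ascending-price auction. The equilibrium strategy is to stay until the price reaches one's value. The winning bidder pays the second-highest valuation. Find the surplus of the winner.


Step 1: Identify the highest value: 450
Step 2: Identify the second-highest value: 448
Step 3: The final price = second-highest value = 448
Step 4: Surplus = 450 - 448 = 2

2


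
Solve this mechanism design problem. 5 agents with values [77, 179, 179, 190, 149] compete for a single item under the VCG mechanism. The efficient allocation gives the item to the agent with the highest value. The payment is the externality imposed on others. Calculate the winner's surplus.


Step 1: The winner is the agent with the highest value: agent 3 with value 190
Step 2: Values of other agents: [77, 179, 179, 149]
Step 3: VCG payment = max of others' values = 179
Step 4: Surplus = 190 - 179 = 11

11


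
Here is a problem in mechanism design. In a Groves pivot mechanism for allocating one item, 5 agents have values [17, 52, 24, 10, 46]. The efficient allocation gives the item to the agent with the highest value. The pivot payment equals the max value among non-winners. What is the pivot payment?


Step 1: The efficient winner is agent 1 with value 52
Step 2: Other agents' values: [17, 24, 10, 46]
Step 3: Pivot payment = max(others) = 46
Step 4: The winner pays 46

46


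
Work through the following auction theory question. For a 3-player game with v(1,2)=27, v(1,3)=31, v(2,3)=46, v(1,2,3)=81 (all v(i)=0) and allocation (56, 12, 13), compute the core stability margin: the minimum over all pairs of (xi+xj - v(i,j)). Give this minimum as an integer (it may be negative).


Step 1: Slack for coalition (1,2): x1+x2 - v12 = 68 - 27 = 41
Step 2: Slack for coalition (1,3): x1+x3 - v13 = 69 - 31 = 38
Step 3: Slack for coalition (2,3): x2+x3 - v23 = 25 - 46 = -21
Step 4: Minimum slack = min(41, 38, -21) = -21, attained by (2,3); coalition (2,3) can block (slack < 0), so the allocation is not in the core

-21


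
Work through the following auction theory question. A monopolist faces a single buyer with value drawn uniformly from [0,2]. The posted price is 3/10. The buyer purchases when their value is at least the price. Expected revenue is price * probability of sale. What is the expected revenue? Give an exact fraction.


Step 1: Posted price r = 3/10, value support [0,2]
Step 2: P(v >= r) = (2 - 3/10)/2 = 17/20
Step 3: Expected revenue = r * P(v >= r) = 3/10 * 17/20
Step 4: Revenue = 51/200

51/200


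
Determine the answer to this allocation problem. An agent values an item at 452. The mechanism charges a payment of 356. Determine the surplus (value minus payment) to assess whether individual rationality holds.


Step 1: Surplus = value - payment = 452 - 356 = 96
Step 2: IR is satisfied (surplus >= 0)

96


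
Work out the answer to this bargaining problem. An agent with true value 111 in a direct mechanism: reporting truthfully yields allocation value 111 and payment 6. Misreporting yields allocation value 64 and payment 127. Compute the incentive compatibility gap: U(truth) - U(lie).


Step 1: U(truth) = value - payment = 111 - 6 = 105
Step 2: U(lie) = allocation - payment = 64 - 127 = -63
Step 3: IC gap = 105 - (-63) = 168

168


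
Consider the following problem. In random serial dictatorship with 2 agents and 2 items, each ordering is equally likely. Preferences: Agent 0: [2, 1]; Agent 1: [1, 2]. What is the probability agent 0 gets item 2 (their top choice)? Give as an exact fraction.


Step 1: Agent 0 wants item 2
Step 2: There are 2 possible orderings of agents
Step 3: In 2 orderings, agent 0 gets item 2
Step 4: Probability = 2/2 = 1

1


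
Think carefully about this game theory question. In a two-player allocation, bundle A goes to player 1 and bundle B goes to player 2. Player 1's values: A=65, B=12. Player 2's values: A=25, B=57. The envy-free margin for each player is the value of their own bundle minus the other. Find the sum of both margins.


Step 1: Player 1's margin = v1(A) - v1(B) = 65 - 12 = 53
Step 2: Player 2's margin = v2(B) - v2(A) = 57 - 25 = 32
Step 3: Total margin = 53 + 32 = 85

85


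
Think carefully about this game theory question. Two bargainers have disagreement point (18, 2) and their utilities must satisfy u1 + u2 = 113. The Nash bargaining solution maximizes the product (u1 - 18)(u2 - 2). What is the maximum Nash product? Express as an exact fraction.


Step 1: The Nash solution splits surplus symmetrically above the disagreement point
Step 2: u1 = (total + d1 - d2)/2 = (113 + 18 - 2)/2 = 129/2
Step 3: u2 = (total - d1 + d2)/2 = (113 - 18 + 2)/2 = 97/2
Step 4: Nash product = (129/2 - 18) * (97/2 - 2)
Step 5: = 93/2 * 93/2 = 8649/4

8649/4


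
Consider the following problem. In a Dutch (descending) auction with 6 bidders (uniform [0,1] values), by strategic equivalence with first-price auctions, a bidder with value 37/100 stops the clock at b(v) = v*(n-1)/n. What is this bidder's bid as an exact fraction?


Step 1: Dutch auctions are strategically equivalent to first-price auctions
Step 2: The equilibrium bid is b(v) = v*(n-1)/n
Step 3: b = 37/100 * 5/6
Step 4: b = 37/120

37/120


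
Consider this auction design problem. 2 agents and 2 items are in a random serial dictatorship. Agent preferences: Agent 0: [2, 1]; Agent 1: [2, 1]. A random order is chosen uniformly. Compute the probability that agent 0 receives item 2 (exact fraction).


Step 1: Agent 0 wants item 2
Step 2: There are 2 possible orderings of agents
Step 3: In 1 orderings, agent 0 gets item 2
Step 4: Probability = 1/2

1/2


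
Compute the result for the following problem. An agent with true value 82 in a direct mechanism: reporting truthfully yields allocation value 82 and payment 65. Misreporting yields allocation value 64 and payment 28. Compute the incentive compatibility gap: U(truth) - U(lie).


Step 1: U(truth) = value - payment = 82 - 65 = 17
Step 2: U(lie) = allocation - payment = 64 - 28 = 36
Step 3: IC gap = 17 - 36 = -19

-19


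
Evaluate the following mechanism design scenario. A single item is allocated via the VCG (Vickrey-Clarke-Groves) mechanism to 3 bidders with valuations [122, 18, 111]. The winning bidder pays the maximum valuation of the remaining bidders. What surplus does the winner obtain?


Step 1: The winner is the agent with the highest value: agent 0 with value 122
Step 2: Values of other agents: [18, 111]
Step 3: VCG payment = max of others' values = 111
Step 4: Surplus = 122 - 111 = 11

11


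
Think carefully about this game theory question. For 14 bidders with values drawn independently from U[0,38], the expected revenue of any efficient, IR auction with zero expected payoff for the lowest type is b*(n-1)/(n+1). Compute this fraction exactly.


Step 1: By Revenue Equivalence, expected revenue = b*(n-1)/(n+1)
Step 2: Substituting n = 14, b = 38
Step 3: Revenue = 38*(14-1)/(14+1) = 38*13/15
Step 4: Revenue = 494/15

494/15


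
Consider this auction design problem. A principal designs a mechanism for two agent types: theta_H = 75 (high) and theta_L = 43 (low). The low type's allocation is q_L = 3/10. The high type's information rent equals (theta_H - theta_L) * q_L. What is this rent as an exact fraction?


Step 1: theta_H - theta_L = 75 - 43 = 32
Step 2: Information rent = (theta_H - theta_L) * q_L
Step 3: = 32 * 3/10
Step 4: = 48/5

48/5


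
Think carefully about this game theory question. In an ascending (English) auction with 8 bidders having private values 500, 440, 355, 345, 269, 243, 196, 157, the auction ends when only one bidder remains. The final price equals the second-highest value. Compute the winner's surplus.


Step 1: Identify the highest value: 500
Step 2: Identify the second-highest value: 440
Step 3: The final price = second-highest value = 440
Step 4: Surplus = 500 - 440 = 60

60


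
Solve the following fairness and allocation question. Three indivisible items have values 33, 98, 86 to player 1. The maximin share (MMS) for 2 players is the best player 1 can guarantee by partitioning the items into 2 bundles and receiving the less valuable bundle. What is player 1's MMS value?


Step 1: Item values = 33, 98, 86
Step 2: Enumerate all 2-bundle partitions and take the smaller bundle:
  Partition 1: {33} vs {98,86} -> bundles 33, 184; min = 33
  Partition 2: {98} vs {33,86} -> bundles 98, 119; min = 98
  Partition 3: {86} vs {33,98} -> bundles 86, 131; min = 86
Step 3: MMS = max(33, 98, 86) = 98

98


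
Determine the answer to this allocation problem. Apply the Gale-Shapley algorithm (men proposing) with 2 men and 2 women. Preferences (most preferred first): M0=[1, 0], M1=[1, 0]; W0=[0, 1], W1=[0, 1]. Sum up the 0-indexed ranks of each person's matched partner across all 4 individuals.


Step 1: Run Gale-Shapley (men propose, women hold best offer):
  M0 proposes to W1; she accepts
  M1 proposes to W1; rejected
  M1 proposes to W0; she accepts
Step 2: Final matching: W0-M1, W1-M0
Step 3: 0-indexed ranks (man's rank of his match, then woman's): 1 + 1 + 0 + 0
Step 4: Total rank sum = 2

2


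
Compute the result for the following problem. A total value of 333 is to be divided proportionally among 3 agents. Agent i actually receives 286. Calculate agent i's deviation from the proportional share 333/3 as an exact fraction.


Step 1: Proportional share = 333/3 = 111
Step 2: Agent's actual allocation = 286
Step 3: Excess = 286 - 111 = 175

175


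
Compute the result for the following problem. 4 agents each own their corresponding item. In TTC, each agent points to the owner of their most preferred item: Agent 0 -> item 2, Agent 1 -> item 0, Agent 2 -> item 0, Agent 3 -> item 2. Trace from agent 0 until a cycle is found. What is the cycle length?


Step 1: Trace the pointer graph from agent 0: 0 -> 2 -> 0
Step 2: A cycle is detected when we revisit agent 0
Step 3: The cycle is: 0 -> 2 -> 0
Step 4: Cycle length = 2

2


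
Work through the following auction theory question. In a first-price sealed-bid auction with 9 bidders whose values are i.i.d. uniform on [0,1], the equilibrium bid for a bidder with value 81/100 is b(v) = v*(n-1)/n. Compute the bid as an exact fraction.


Step 1: The symmetric BNE bidding function is b(v) = v * (n-1) / n
Step 2: Substitute v = 81/100 and n = 9
Step 3: b = 81/100 * 8/9
Step 4: b = 18/25

18/25


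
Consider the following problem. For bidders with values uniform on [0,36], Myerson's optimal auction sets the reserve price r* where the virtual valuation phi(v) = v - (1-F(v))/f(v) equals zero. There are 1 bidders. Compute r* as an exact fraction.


Step 1: For U[0,36], F(v) = v/36 and f(v) = 1/36
Step 2: phi(v) = v - (1 - v/36)/(1/36) = v - (36 - v) = 2v - 36
Step 3: Set phi(r*) = 0: 2r* - 36 = 0
Step 4: r* = 36/2 = 18 (the number of bidders n = 1 does not enter)

18


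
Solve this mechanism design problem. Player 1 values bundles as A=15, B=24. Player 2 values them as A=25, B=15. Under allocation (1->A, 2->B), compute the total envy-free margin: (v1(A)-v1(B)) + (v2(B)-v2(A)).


Step 1: Player 1's margin = v1(A) - v1(B) = 15 - 24 = -9
Step 2: Player 2's margin = v2(B) - v2(A) = 15 - 25 = -10
Step 3: Total margin = -9 + -10 = -19

-19


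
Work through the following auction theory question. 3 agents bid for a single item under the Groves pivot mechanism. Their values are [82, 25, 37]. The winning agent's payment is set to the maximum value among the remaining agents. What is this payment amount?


Step 1: The efficient winner is agent 0 with value 82
Step 2: Other agents' values: [25, 37]
Step 3: Pivot payment = max(others) = 37
Step 4: The winner pays 37

37


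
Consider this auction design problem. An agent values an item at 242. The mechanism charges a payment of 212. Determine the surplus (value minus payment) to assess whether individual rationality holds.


Step 1: Surplus = value - payment = 242 - 212 = 30
Step 2: IR is satisfied (surplus >= 0)

30


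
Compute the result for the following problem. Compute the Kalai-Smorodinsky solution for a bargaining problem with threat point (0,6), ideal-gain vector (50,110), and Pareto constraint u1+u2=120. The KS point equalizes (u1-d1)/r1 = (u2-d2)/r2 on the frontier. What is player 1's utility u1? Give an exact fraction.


Step 1: At the KS point, (u1-d1)/r1 = (u2-d2)/r2 = t and u1+u2 = 120
Step 2: u1 = d1 + r1*t and u2 = d2 + r2*t, so (d1 + r1*t) + (d2 + r2*t) = 120
Step 3: t = (120 - 0 - 6)/(50 + 110) = 114/160 = 57/80
Step 4: u1 = d1 + r1*t = 0 + 50 * 57/80 = 285/8
Step 5: (Check: u2 = d2 + r2*t = 675/8; u1+u2 = 285/8 + 675/8 = 120, on the frontier.)

285/8


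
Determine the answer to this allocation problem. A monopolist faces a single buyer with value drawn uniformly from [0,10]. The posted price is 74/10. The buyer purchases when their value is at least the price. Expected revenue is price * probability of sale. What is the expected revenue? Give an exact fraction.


Step 1: Posted price r = 37/5, value support [0,10]
Step 2: P(v >= r) = (10 - 37/5)/10 = 13/50
Step 3: Expected revenue = r * P(v >= r) = 37/5 * 13/50
Step 4: Revenue = 481/250

481/250


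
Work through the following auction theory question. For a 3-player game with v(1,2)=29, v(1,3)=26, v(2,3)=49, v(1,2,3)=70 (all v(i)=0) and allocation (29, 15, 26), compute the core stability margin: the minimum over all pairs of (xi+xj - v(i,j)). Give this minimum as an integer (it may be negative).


Step 1: Slack for coalition (1,2): x1+x2 - v12 = 44 - 29 = 15
Step 2: Slack for coalition (1,3): x1+x3 - v13 = 55 - 26 = 29
Step 3: Slack for coalition (2,3): x2+x3 - v23 = 41 - 49 = -8
Step 4: Minimum slack = min(15, 29, -8) = -8, attained by (2,3); coalition (2,3) can block (slack < 0), so the allocation is not in the core

-8


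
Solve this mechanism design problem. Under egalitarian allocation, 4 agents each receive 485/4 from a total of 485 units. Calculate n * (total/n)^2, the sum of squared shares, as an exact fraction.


Step 1: Each agent's share = 485/4
Step 2: Square of each share = (485/4)^2 = 235225/16
Step 3: Sum of squares = 4 * 235225/16 = 235225/4

235225/4


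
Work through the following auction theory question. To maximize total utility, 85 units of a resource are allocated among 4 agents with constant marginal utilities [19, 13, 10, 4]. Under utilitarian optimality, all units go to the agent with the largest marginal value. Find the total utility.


Step 1: The marginal utilities are [19, 13, 10, 4]
Step 2: The highest marginal utility is 19
Step 3: All 85 units go to that agent
Step 4: Total utility = 19 * 85 = 1615

1615


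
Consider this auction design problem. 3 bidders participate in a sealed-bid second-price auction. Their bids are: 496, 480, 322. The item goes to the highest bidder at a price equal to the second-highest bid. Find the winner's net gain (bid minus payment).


Step 1: Sort bids in descending order: 496, 480, 322
Step 2: The winning bid is the highest: 496
Step 3: The payment equals the second-highest bid: 480
Step 4: Surplus = winner's bid - payment = 496 - 480 = 16

16


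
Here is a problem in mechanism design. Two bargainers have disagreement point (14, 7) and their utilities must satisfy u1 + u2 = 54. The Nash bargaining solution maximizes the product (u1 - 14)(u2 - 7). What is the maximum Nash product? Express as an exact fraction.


Step 1: The Nash solution splits surplus symmetrically above the disagreement point
Step 2: u1 = (total + d1 - d2)/2 = (54 + 14 - 7)/2 = 61/2
Step 3: u2 = (total - d1 + d2)/2 = (54 - 14 + 7)/2 = 47/2
Step 4: Nash product = (61/2 - 14) * (47/2 - 7)
Step 5: = 33/2 * 33/2 = 1089/4

1089/4


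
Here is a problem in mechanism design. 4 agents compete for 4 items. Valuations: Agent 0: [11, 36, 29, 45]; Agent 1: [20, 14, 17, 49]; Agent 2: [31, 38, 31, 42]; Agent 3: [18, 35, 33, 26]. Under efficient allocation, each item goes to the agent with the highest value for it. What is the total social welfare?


Step 1: For each item, find the maximum value among all agents.
Step 2: Item 0 -> Agent 2 (value 31)
Step 3: Item 1 -> Agent 2 (value 38)
Step 4: Item 2 -> Agent 3 (value 33)
Step 5: Item 3 -> Agent 1 (value 49)
Step 6: Total welfare = 31 + 38 + 33 + 49 = 151

151


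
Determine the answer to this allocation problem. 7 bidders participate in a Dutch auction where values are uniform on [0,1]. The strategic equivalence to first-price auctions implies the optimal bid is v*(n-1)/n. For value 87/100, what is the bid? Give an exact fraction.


Step 1: Dutch auctions are strategically equivalent to first-price auctions
Step 2: The equilibrium bid is b(v) = v*(n-1)/n
Step 3: b = 87/100 * 6/7
Step 4: b = 261/350

261/350


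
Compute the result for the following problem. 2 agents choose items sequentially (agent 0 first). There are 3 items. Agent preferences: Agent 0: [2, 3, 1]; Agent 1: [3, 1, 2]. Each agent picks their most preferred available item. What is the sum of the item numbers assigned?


Step 1: Agent 0 picks item 2
Step 2: Agent 1 picks item 3
Step 3: Sum = 2 + 3 = 5

5


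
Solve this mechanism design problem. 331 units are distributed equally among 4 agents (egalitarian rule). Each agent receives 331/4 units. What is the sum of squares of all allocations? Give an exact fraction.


Step 1: Each agent's share = 331/4
Step 2: Square of each share = (331/4)^2 = 109561/16
Step 3: Sum of squares = 4 * 109561/16 = 109561/4

109561/4


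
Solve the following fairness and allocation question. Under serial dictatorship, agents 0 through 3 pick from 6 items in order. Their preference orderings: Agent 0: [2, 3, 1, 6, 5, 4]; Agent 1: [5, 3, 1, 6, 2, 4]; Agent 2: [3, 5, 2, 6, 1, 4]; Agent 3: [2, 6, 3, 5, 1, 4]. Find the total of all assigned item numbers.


Step 1: Agent 0 picks item 2
Step 2: Agent 1 picks item 5
Step 3: Agent 2 picks item 3
Step 4: Agent 3 picks item 6
Step 5: Sum = 2 + 5 + 3 + 6 = 16

16


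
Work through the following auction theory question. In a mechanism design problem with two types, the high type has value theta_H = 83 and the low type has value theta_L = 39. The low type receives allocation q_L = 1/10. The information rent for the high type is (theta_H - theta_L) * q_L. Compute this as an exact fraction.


Step 1: theta_H - theta_L = 83 - 39 = 44
Step 2: Information rent = (theta_H - theta_L) * q_L
Step 3: = 44 * 1/10
Step 4: = 22/5

22/5


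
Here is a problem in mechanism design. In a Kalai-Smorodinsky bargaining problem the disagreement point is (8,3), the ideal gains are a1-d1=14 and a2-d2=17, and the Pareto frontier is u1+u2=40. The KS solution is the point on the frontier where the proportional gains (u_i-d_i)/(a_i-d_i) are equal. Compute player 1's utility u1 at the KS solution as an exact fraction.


Step 1: At the KS point, (u1-d1)/r1 = (u2-d2)/r2 = t and u1+u2 = 40
Step 2: u1 = d1 + r1*t and u2 = d2 + r2*t, so (d1 + r1*t) + (d2 + r2*t) = 40
Step 3: t = (40 - 8 - 3)/(14 + 17) = 29/31
Step 4: u1 = d1 + r1*t = 8 + 14 * 29/31 = 654/31
Step 5: (Check: u2 = d2 + r2*t = 586/31; u1+u2 = 654/31 + 586/31 = 40, on the frontier.)

654/31


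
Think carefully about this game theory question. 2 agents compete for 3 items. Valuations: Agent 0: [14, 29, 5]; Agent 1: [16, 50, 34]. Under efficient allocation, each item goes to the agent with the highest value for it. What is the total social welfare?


Step 1: For each item, find the maximum value among all agents.
Step 2: Item 0 -> Agent 1 (value 16)
Step 3: Item 1 -> Agent 1 (value 50)
Step 4: Item 2 -> Agent 1 (value 34)
Step 5: Total welfare = 16 + 50 + 34 = 100

100


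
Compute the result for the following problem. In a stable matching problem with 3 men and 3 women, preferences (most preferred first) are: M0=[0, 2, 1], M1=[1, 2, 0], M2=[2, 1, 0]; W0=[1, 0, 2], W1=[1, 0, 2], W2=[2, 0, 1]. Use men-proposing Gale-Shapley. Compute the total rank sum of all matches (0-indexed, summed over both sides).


Step 1: Run Gale-Shapley (men propose, women hold best offer):
  M0 proposes to W0; she accepts
  M1 proposes to W1; she accepts
  M2 proposes to W2; she accepts
Step 2: Final matching: W0-M0, W1-M1, W2-M2
Step 3: 0-indexed ranks (man's rank of his match, then woman's): 0 + 1 + 0 + 0 + 0 + 0
Step 4: Total rank sum = 1

1


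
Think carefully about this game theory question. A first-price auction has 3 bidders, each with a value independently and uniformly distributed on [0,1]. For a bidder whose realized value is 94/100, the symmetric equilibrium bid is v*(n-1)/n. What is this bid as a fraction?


Step 1: The symmetric BNE bidding function is b(v) = v * (n-1) / n
Step 2: Substitute v = 47/50 and n = 3
Step 3: b = 47/50 * 2/3
Step 4: b = 47/75

47/75


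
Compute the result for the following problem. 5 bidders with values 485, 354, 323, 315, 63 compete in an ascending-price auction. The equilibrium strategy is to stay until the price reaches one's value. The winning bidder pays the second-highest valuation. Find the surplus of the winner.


Step 1: Identify the highest value: 485
Step 2: Identify the second-highest value: 354
Step 3: The final price = second-highest value = 354
Step 4: Surplus = 485 - 354 = 131

131


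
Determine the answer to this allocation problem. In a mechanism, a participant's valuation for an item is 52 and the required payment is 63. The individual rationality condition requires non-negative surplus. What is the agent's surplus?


Step 1: Surplus = value - payment = 52 - 63 = -11
Step 2: IR is violated (surplus < 0)

-11


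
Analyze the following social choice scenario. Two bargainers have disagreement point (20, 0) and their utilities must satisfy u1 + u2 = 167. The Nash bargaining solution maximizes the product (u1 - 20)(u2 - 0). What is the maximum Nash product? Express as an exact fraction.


Step 1: The Nash solution splits surplus symmetrically above the disagreement point
Step 2: u1 = (total + d1 - d2)/2 = (167 + 20 - 0)/2 = 187/2
Step 3: u2 = (total - d1 + d2)/2 = (167 - 20 + 0)/2 = 147/2
Step 4: Nash product = (187/2 - 20) * (147/2 - 0)
Step 5: = 147/2 * 147/2 = 21609/4

21609/4


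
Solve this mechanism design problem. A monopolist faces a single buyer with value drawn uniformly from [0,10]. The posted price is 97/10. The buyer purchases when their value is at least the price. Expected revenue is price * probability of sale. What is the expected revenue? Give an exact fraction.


Step 1: Posted price r = 97/10, value support [0,10]
Step 2: P(v >= r) = (10 - 97/10)/10 = 3/100
Step 3: Expected revenue = r * P(v >= r) = 97/10 * 3/100
Step 4: Revenue = 291/1000

291/1000


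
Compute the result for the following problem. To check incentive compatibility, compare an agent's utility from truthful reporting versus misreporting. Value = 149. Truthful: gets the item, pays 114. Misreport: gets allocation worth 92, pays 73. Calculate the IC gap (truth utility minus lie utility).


Step 1: U(truth) = value - payment = 149 - 114 = 35
Step 2: U(lie) = allocation - payment = 92 - 73 = 19
Step 3: IC gap = 35 - 19 = 16

16


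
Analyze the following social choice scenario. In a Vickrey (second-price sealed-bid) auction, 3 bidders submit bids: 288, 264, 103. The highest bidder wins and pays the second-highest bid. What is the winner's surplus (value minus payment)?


Step 1: Sort bids in descending order: 288, 264, 103
Step 2: The winning bid is the highest: 288
Step 3: The payment equals the second-highest bid: 264
Step 4: Surplus = winner's bid - payment = 288 - 264 = 24

24


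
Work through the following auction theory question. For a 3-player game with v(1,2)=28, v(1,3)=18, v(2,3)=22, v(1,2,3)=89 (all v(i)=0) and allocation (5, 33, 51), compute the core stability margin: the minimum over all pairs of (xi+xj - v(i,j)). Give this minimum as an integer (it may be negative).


Step 1: Slack for coalition (1,2): x1+x2 - v12 = 38 - 28 = 10
Step 2: Slack for coalition (1,3): x1+x3 - v13 = 56 - 18 = 38
Step 3: Slack for coalition (2,3): x2+x3 - v23 = 84 - 22 = 62
Step 4: Minimum slack = min(10, 38, 62) = 10, attained by (1,2); no pair can gain by deviating, so the allocation is in the core

10


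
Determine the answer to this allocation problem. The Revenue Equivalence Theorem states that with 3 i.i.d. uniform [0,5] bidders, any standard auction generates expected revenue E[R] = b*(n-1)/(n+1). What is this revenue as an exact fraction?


Step 1: By Revenue Equivalence, expected revenue = b*(n-1)/(n+1)
Step 2: Substituting n = 3, b = 5
Step 3: Revenue = 5*(3-1)/(3+1) = 5*2/4
Step 4: Revenue = 10/4 = 5/2

5/2


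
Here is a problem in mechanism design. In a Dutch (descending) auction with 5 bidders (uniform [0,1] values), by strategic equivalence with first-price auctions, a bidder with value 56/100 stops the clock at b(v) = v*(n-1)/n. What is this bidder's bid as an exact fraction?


Step 1: Dutch auctions are strategically equivalent to first-price auctions
Step 2: The equilibrium bid is b(v) = v*(n-1)/n
Step 3: b = 14/25 * 4/5
Step 4: b = 56/125

56/125


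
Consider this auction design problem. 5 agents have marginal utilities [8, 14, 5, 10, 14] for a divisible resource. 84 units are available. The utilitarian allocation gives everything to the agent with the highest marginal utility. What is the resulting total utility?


Step 1: The marginal utilities are [8, 14, 5, 10, 14]
Step 2: The highest marginal utility is 14
Step 3: All 84 units go to that agent
Step 4: Total utility = 14 * 84 = 1176

1176


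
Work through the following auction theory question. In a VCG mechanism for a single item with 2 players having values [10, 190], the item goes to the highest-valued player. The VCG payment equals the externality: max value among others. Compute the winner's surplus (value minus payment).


Step 1: The winner is the agent with the highest value: agent 1 with value 190
Step 2: Values of other agents: [10]
Step 3: VCG payment = max of others' values = 10
Step 4: Surplus = 190 - 10 = 180

180


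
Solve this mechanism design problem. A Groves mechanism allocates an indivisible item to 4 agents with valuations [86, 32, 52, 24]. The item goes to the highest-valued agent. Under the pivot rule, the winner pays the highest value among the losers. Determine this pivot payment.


Step 1: The efficient winner is agent 0 with value 86
Step 2: Other agents' values: [32, 52, 24]
Step 3: Pivot payment = max(others) = 52
Step 4: The winner pays 52

52


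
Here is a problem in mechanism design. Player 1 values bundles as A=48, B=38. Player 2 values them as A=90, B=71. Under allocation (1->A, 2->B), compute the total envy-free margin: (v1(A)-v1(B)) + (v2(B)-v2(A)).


Step 1: Player 1's margin = v1(A) - v1(B) = 48 - 38 = 10
Step 2: Player 2's margin = v2(B) - v2(A) = 71 - 90 = -19
Step 3: Total margin = 10 + -19 = -9

-9


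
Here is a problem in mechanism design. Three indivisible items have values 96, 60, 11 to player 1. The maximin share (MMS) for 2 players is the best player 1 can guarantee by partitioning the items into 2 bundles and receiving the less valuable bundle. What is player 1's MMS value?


Step 1: Item values = 96, 60, 11
Step 2: Enumerate all 2-bundle partitions and take the smaller bundle:
  Partition 1: {96} vs {60,11} -> bundles 96, 71; min = 71
  Partition 2: {60} vs {96,11} -> bundles 60, 107; min = 60
  Partition 3: {11} vs {96,60} -> bundles 11, 156; min = 11
Step 3: MMS = max(71, 60, 11) = 71

71


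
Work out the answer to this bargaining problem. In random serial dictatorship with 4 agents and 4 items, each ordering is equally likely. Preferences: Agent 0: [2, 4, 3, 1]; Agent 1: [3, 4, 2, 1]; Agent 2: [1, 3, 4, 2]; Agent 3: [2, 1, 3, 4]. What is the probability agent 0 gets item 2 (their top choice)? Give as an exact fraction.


Step 1: Agent 0 wants item 2
Step 2: There are 24 possible orderings of agents
Step 3: In 12 orderings, agent 0 gets item 2
Step 4: Probability = 12/24 = 1/2

1/2
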